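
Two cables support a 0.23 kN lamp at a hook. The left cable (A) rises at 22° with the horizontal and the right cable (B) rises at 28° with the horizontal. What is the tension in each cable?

ΣF_x = 0: −T_A·cos22° + T_B·cos28° = 0 → T_B = 1.0501·T_A.
ΣF_y = 0: T_A·sin22° + T_B·sin28° = 0.23.
Substitute: T_A·(0.374607 + 1.0501·0.469472) = 0.23 → T_A = 0.265099 ≈ 0.2651 kN.
Then T_B = 1.0501 × 0.265099 = 0.2784 kN.

T_A = 0.2651 kN, T_B = 0.2784 kN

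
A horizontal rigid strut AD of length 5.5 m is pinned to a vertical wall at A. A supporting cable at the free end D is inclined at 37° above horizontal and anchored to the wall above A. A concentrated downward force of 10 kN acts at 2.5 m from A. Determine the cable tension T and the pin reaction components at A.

T = 7.553 kN, A_x = 6.032 kN, A_y = 5.455 kN

ΣM about A: T·sin37°·5.5 − 10·2.5 = 0 → T = 25/(5.5·0.601815) = 7.55291 ≈ 7.553 kN.
ΣF_x = 0: A_x − T·cos37° = 0 → A_x = 7.55291 × 0.798636 = 6.032 kN.
ΣF_y = 0: A_y + T·sin37° − 10 = 0 → A_y = 10 − 7.55291 × 0.601815 = 5.455 kN.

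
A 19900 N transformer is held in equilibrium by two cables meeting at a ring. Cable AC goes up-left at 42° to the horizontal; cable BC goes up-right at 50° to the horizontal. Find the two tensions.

T_AC = 12800 N, T_BC = 14800 N

ΣF_x = 0: −T_AC·cos42° + T_BC·cos50° = 0 → T_BC = 1.15613·T_AC.
ΣF_y = 0: T_AC·sin42° + T_BC·sin50° = 19900.
Substitute: T_AC·(0.669131 + 1.15613·0.766044) = 19900 → T_AC = 12799.3 ≈ 12800 N.
Then T_BC = 1.15613 × 12799.3 = 14800 N.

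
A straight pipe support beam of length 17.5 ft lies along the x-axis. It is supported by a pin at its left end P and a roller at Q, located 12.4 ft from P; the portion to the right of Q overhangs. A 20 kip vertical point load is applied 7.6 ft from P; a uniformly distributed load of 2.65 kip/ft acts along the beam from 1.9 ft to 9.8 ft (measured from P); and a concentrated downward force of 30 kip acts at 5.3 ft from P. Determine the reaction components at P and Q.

Resultant of the distributed load: 2.65 × 7.9 = 20.935 kip at 5.85 ft from P.
Moments about P: Q_y·12.4 − 20·7.6 − (2.65·7.9)·5.85 − 30·5.3 = 0 → Q_y = 433.46975/12.4 = 34.9572 ≈ 34.96 kip.
ΣF_y = 0: P_y + 34.9572 − 20 − 2.65·7.9 − 30 = 0 → P_y = 35.98 kip.
ΣF_x = 0: no horizontal applied forces, so P_x = 0.

P_x = 0, P_y = 35.98 kip, Q_y = 34.96 kip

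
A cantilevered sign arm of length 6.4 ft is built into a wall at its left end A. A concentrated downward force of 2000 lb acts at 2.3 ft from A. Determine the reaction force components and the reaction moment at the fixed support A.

A_x = 0, A_y = 2000 lb, M_A = 4600 lb·ft

ΣF_x = 0: A_x = 0.
ΣF_y = 0: A_y − 2000 = 0 → A_y = 2000 lb.
ΣM about A: M_A − 2000·2.3 = 0 → M_A = 4600 lb·ft.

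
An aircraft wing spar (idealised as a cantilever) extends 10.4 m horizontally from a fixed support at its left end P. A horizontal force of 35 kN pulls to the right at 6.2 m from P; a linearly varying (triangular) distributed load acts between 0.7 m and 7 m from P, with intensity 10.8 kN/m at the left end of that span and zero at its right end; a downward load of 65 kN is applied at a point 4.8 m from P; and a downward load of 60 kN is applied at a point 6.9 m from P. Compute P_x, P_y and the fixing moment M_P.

Resultant of the triangular load: ½ × 10.8 × 6.3 = 34.02 kN, acting at 2.8 m from P (one-third of the span from the peak).
ΣF_x = 0: P_x + 35 = 0 → P_x = -35.00 kN.
ΣF_y = 0: P_y − ½·10.8·6.3 − 65 − 60 = 0 → P_y = 159.0 kN.
ΣM about P: M_P − (½·10.8·6.3)·2.8 − 65·4.8 − 60·6.9 = 0 → M_P = 821.3 kN·m.

P_x = -35.00 kN, P_y = 159.0 kN, M_P = 821.3 kN·m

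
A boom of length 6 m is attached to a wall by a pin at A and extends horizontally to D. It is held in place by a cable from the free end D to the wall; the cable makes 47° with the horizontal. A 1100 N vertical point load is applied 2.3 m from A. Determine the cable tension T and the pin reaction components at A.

ΣM about A: T·sin47°·6 − 1100·2.3 = 0 → T = 2530/(6·0.731354) = 576.556 ≈ 576.6 N.
ΣF_x = 0: A_x − T·cos47° = 0 → A_x = 576.556 × 0.681998 = 393.2 N.
ΣF_y = 0: A_y + T·sin47° − 1100 = 0 → A_y = 1100 − 576.556 × 0.731354 = 678.3 N.

T = 576.6 N, A_x = 393.2 N, A_y = 678.3 N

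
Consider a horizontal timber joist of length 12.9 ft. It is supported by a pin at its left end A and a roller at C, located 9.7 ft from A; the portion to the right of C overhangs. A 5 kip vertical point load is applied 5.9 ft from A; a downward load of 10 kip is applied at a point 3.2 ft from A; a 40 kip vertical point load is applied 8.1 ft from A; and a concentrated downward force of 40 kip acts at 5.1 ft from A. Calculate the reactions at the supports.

A_x = 0, A_y = 34.23 kip, C_y = 60.77 kip

Taking moments about A: C_y·9.7 − 5·5.9 − 10·3.2 − 40·8.1 − 40·5.1 = 0 → C_y = 589.5/9.7 = 60.7732 ≈ 60.77 kip.
ΣF_y = 0: A_y + 60.7732 − 5 − 10 − 40 − 40 = 0 → A_y = 34.23 kip.
ΣF_x = 0: no horizontal applied forces, so A_x = 0.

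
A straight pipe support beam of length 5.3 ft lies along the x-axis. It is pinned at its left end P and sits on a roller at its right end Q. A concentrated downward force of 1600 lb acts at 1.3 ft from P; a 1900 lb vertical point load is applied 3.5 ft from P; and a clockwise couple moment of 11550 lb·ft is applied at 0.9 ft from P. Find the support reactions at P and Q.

Moments about P: Q_y·5.3 − 1600·1.3 − 1900·3.5 − 11550 = 0 → Q_y = 20280/5.3 = 3826.42 ≈ 3826 lb.
ΣF_y = 0: P_y + 3826.42 − 1600 − 1900 = 0 → P_y = -326.4 lb.
ΣF_x = 0: no horizontal applied forces, so P_x = 0.

P_x = 0, P_y = -326.4 lb, Q_y = 3826 lb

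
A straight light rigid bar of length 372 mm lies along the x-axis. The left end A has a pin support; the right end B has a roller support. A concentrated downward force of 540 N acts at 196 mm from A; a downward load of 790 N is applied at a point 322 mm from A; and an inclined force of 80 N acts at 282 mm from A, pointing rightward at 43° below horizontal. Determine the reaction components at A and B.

A_x = -58.51 N, A_y = 374.9 N, B_y = 1010 N

ΣM about A: B_y·372 − 540·196 − 790·322 − 80·sin43°·282 = 0 → B_y = 375606/372 = 1009.69 ≈ 1010 N.
ΣF_y = 0: A_y + 1009.69 − 540 − 790 − 80·sin43° = 0 → A_y = 374.9 N.
ΣF_x = 0: A_x + 80·cos43° = 0 → A_x = -58.51 N.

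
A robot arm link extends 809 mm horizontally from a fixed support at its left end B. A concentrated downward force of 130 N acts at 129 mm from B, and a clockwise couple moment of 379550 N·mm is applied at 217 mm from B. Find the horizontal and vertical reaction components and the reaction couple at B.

B_x = 0, B_y = 130.0 N, M_B = 396300 N·mm

ΣF_x = 0: B_x = 0.
ΣF_y = 0: B_y − 130 = 0 → B_y = 130.0 N.
ΣM about B: M_B − 130·129 − 379550 = 0 → M_B = 396300 N·mm.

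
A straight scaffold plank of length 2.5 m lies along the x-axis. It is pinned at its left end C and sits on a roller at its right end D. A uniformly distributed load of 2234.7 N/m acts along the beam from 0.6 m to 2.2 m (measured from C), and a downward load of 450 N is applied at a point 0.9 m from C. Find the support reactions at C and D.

Resultant of the distributed load: 2234.7 × 1.6 = 3575.52 N at 1.4 m from C.
Taking moments about C: D_y·2.5 − (2234.7·1.6)·1.4 − 450·0.9 = 0 → D_y = 5410.728/2.5 = 2164.29 ≈ 2164 N.
ΣF_y = 0: C_y + 2164.29 − 2234.7·1.6 − 450 = 0 → C_y = 1861 N.
ΣF_x = 0: no horizontal applied forces, so C_x = 0.

C_x = 0, C_y = 1861 N, D_y = 2164 N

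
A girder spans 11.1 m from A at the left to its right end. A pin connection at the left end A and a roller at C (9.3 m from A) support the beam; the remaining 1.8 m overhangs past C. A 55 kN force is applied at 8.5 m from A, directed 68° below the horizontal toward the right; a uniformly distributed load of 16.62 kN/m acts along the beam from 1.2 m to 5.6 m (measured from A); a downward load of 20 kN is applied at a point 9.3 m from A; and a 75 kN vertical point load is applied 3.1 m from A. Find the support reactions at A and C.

Resultant of the distributed load: 16.62 × 4.4 = 73.128 kN at 3.4 m from A.
Taking moments about A: C_y·9.3 − 55·sin68°·8.5 − (16.62·4.4)·3.4 − 20·9.3 − 75·3.1 = 0 → C_y = 1100.59/9.3 = 118.343 ≈ 118.3 kN.
ΣF_y = 0: A_y + 118.343 − 55·sin68° − 16.62·4.4 − 20 − 75 = 0 → A_y = 100.8 kN.
ΣF_x = 0: A_x + 55·cos68° = 0 → A_x = -20.60 kN.

A_x = -20.60 kN, A_y = 100.8 kN, C_y = 118.3 kN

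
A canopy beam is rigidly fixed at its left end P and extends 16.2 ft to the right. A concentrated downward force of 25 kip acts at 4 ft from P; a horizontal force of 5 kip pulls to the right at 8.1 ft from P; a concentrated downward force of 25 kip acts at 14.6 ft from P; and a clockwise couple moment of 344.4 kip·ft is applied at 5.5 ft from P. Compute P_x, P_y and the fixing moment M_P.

P_x = -5.000 kip, P_y = 50.00 kip, M_P = 809.4 kip·ft

ΣF_x = 0: P_x + 5 = 0 → P_x = -5.000 kip.
ΣF_y = 0: P_y − 25 − 25 = 0 → P_y = 50.00 kip.
ΣM about P: M_P − 25·4 − 25·14.6 − 344.4 = 0 → M_P = 809.4 kip·ft.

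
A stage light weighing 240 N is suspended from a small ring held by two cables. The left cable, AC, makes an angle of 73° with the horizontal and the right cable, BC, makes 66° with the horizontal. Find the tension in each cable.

T_AC = 148.8 N, T_BC = 107.0 N

ΣF_x = 0: −T_AC·cos73° + T_BC·cos66° = 0 → T_BC = 0.718823·T_AC.
ΣF_y = 0: T_AC·sin73° + T_BC·sin66° = 240.
Substitute: T_AC·(0.956305 + 0.718823·0.913545) = 240 → T_AC = 148.793 ≈ 148.8 N.
Then T_BC = 0.718823 × 148.793 = 107.0 N.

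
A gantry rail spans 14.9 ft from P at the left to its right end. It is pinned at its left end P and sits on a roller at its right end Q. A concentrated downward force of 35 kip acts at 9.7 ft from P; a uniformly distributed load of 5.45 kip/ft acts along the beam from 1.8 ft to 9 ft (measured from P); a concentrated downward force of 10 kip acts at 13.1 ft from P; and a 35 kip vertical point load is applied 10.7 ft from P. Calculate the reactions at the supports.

Resultant of the distributed load: 5.45 × 7.2 = 39.24 kip at 5.4 ft from P.
Moments about P: Q_y·14.9 − 35·9.7 − (5.45·7.2)·5.4 − 10·13.1 − 35·10.7 = 0 → Q_y = 1056.896/14.9 = 70.9326 ≈ 70.93 kip.
ΣF_y = 0: P_y + 70.9326 − 35 − 5.45·7.2 − 10 − 35 = 0 → P_y = 48.31 kip.
ΣF_x = 0: no horizontal applied forces, so P_x = 0.

P_x = 0, P_y = 48.31 kip, Q_y = 70.93 kip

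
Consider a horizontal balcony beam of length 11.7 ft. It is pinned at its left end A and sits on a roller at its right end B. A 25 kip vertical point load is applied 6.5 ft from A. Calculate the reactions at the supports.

Moments about A: B_y·11.7 − 25·6.5 = 0 → B_y = 162.5/11.7 = 13.8889 ≈ 13.89 kip.
ΣF_y = 0: A_y + 13.8889 − 25 = 0 → A_y = 11.11 kip.
ΣF_x = 0: no horizontal applied forces, so A_x = 0.

A_x = 0, A_y = 11.11 kip, B_y = 13.89 kip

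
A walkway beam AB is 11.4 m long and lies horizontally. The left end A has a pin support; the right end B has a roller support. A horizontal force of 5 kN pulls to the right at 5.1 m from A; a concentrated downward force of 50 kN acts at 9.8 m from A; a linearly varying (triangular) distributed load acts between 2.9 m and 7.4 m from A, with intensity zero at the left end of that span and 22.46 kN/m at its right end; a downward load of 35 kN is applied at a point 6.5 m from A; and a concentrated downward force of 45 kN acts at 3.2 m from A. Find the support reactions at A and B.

Resultant of the triangular load: ½ × 22.46 × 4.5 = 50.535 kN, acting at 5.9 m from A (one-third of the span from the peak).
Taking moments about A: B_y·11.4 − 50·9.8 − (½·22.46·4.5)·5.9 − 35·6.5 − 45·3.2 = 0 → B_y = 1159.6565/11.4 = 101.724 ≈ 101.7 kN.
ΣF_y = 0: A_y + 101.724 − 50 − ½·22.46·4.5 − 35 − 45 = 0 → A_y = 78.81 kN.
ΣF_x = 0: A_x + 5 = 0 → A_x = -5.000 kN.

A_x = -5.000 kN, A_y = 78.81 kN, B_y = 101.7 kN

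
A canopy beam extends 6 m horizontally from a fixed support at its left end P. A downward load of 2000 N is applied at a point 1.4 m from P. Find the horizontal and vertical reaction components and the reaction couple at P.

P_x = 0, P_y = 2000 N, M_P = 2800 N·m

ΣF_x = 0: P_x = 0.
ΣF_y = 0: P_y − 2000 = 0 → P_y = 2000 N.
ΣM about P: M_P − 2000·1.4 = 0 → M_P = 2800 N·m.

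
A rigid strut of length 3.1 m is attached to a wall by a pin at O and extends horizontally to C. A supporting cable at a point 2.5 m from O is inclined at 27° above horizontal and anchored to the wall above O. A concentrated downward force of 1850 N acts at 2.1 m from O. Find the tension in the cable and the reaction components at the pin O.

T = 3423 N, O_x = 3050 N, O_y = 296.0 N

ΣM about O: T·sin27°·2.5 − 1850·2.1 = 0 → T = 3885/(2.5·0.45399) = 3422.98 ≈ 3423 N.
ΣF_x = 0: O_x − T·cos27° = 0 → O_x = 3422.98 × 0.891007 = 3050 N.
ΣF_y = 0: O_y + T·sin27° − 1850 = 0 → O_y = 1850 − 3422.98 × 0.45399 = 296.0 N.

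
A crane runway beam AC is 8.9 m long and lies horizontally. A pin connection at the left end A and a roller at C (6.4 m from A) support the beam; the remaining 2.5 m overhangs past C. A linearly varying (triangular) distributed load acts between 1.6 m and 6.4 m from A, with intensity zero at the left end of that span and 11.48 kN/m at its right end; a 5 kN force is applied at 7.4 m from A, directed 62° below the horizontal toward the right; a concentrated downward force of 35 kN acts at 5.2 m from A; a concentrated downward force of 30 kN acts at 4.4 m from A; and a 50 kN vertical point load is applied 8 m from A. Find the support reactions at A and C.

A_x = -2.347 kN, A_y = 9.636 kN, C_y = 137.3 kN

Resultant of the triangular load: ½ × 11.48 × 4.8 = 27.552 kN, acting at 4.8 m from A (one-third of the span from the peak).
ΣM about A: C_y·6.4 − (½·11.48·4.8)·4.8 − 5·sin62°·7.4 − 35·5.2 − 30·4.4 − 50·8 = 0 → C_y = 878.919/6.4 = 137.331 ≈ 137.3 kN.
ΣF_y = 0: A_y + 137.331 − ½·11.48·4.8 − 5·sin62° − 35 − 30 − 50 = 0 → A_y = 9.636 kN.
ΣF_x = 0: A_x + 5·cos62° = 0 → A_x = -2.347 kN.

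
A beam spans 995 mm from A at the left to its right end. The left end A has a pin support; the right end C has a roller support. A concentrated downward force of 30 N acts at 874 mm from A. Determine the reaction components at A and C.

ΣM about A: C_y·995 − 30·874 = 0 → C_y = 26220/995 = 26.3518 ≈ 26.35 N.
ΣF_y = 0: A_y + 26.3518 − 30 = 0 → A_y = 3.648 N.
ΣF_x = 0: no horizontal applied forces, so A_x = 0.

A_x = 0, A_y = 3.648 N, C_y = 26.35 N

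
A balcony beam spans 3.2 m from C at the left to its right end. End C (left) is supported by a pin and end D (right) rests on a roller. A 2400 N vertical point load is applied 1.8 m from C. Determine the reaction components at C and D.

C_x = 0, C_y = 1050 N, D_y = 1350 N

Moments about C: D_y·3.2 − 2400·1.8 = 0 → D_y = 4320/3.2 = 1350 N.
ΣF_y = 0: C_y + 1350 − 2400 = 0 → C_y = 1050 N.
ΣF_x = 0: no horizontal applied forces, so C_x = 0.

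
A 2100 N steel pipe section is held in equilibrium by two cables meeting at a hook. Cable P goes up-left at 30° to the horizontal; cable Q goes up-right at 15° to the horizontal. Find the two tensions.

T_P = 2869 N, T_Q = 2572 N

ΣF_x = 0: −T_P·cos30° + T_Q·cos15° = 0 → T_Q = 0.896575·T_P.
ΣF_y = 0: T_P·sin30° + T_Q·sin15° = 2100.
Substitute: T_P·(0.5 + 0.896575·0.258819) = 2100 → T_P = 2868.65 ≈ 2869 N.
Then T_Q = 0.896575 × 2868.65 = 2572 N.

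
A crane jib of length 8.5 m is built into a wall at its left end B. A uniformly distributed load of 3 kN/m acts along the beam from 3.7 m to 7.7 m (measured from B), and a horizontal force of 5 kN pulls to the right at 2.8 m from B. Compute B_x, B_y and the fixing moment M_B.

B_x = -5.000 kN, B_y = 12.00 kN, M_B = 68.40 kN·m

Resultant of the distributed load: 3 × 4 = 12 kN at 5.7 m from B.
ΣF_x = 0: B_x + 5 = 0 → B_x = -5.000 kN.
ΣF_y = 0: B_y − 3·4 = 0 → B_y = 12.00 kN.
ΣM about B: M_B − (3·4)·5.7 = 0 → M_B = 68.40 kN·m.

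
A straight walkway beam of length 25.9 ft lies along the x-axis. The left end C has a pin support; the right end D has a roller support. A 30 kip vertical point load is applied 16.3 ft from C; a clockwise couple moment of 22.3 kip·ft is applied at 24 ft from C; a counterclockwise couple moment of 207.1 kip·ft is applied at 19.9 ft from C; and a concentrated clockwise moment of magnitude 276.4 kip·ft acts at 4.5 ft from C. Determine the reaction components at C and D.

C_x = 0, C_y = 7.583 kip, D_y = 22.42 kip

ΣM about C: D_y·25.9 − 30·16.3 − 22.3 + 207.1 − 276.4 = 0 → D_y = 580.6/25.9 = 22.417 ≈ 22.42 kip.
ΣF_y = 0: C_y + 22.417 − 30 = 0 → C_y = 7.583 kip.
ΣF_x = 0: no horizontal applied forces, so C_x = 0.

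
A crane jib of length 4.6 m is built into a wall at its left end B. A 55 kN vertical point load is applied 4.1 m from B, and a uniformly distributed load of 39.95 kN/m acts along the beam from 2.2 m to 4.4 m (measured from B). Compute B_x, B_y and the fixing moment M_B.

B_x = 0, B_y = 142.9 kN, M_B = 515.5 kN·m

Resultant of the distributed load: 39.95 × 2.2 = 87.89 kN at 3.3 m from B.
ΣF_x = 0: B_x = 0.
ΣF_y = 0: B_y − 55 − 39.95·2.2 = 0 → B_y = 142.9 kN.
ΣM about B: M_B − 55·4.1 − (39.95·2.2)·3.3 = 0 → M_B = 515.5 kN·m.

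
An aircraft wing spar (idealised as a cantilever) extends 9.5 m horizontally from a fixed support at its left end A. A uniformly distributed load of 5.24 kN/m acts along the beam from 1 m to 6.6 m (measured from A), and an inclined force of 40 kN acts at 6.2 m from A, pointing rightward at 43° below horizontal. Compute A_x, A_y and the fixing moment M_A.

A_x = -29.25 kN, A_y = 56.62 kN, M_A = 280.6 kN·m

Resultant of the distributed load: 5.24 × 5.6 = 29.344 kN at 3.8 m from A.
ΣF_x = 0: A_x + 40·cos43° = 0 → A_x = -29.25 kN.
ΣF_y = 0: A_y − 5.24·5.6 − 40·sin43° = 0 → A_y = 56.62 kN.
ΣM about A: M_A − (5.24·5.6)·3.8 − 40·sin43°·6.2 = 0 → M_A = 280.6 kN·m.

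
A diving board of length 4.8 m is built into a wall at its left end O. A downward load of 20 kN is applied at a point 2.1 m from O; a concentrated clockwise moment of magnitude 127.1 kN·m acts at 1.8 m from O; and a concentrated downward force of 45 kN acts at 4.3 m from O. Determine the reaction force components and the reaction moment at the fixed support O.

O_x = 0, O_y = 65.00 kN, M_O = 362.6 kN·m

ΣF_x = 0: O_x = 0.
ΣF_y = 0: O_y − 20 − 45 = 0 → O_y = 65.00 kN.
ΣM about O: M_O − 20·2.1 − 127.1 − 45·4.3 = 0 → M_O = 362.6 kN·m.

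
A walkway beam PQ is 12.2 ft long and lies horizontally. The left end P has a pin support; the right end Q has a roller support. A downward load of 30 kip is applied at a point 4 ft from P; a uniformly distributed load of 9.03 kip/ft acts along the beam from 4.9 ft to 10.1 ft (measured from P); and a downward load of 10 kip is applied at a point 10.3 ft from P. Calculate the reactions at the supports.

P_x = 0, P_y = 39.81 kip, Q_y = 47.15 kip

Resultant of the distributed load: 9.03 × 5.2 = 46.956 kip at 7.5 ft from P.
ΣM about P: Q_y·12.2 − 30·4 − (9.03·5.2)·7.5 − 10·10.3 = 0 → Q_y = 575.17/12.2 = 47.1451 ≈ 47.15 kip.
ΣF_y = 0: P_y + 47.1451 − 30 − 9.03·5.2 − 10 = 0 → P_y = 39.81 kip.
ΣF_x = 0: no horizontal applied forces, so P_x = 0.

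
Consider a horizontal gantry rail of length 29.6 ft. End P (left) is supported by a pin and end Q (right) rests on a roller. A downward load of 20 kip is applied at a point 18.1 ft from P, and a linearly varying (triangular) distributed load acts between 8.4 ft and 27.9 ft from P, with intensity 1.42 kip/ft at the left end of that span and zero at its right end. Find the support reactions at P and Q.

Resultant of the triangular load: ½ × 1.42 × 19.5 = 13.845 kip, acting at 14.9 ft from P (one-third of the span from the peak).
Moments about P: Q_y·29.6 − 20·18.1 − (½·1.42·19.5)·14.9 = 0 → Q_y = 568.2905/29.6 = 19.199 ≈ 19.20 kip.
ΣF_y = 0: P_y + 19.199 − 20 − ½·1.42·19.5 = 0 → P_y = 14.65 kip.
ΣF_x = 0: no horizontal applied forces, so P_x = 0.

P_x = 0, P_y = 14.65 kip, Q_y = 19.20 kip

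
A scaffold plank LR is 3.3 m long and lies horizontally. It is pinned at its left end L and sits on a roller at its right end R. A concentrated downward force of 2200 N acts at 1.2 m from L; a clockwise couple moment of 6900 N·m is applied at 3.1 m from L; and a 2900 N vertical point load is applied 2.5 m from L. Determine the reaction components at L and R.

Moments about L: R_y·3.3 − 2200·1.2 − 6900 − 2900·2.5 = 0 → R_y = 16790/3.3 = 5087.88 ≈ 5088 N.
ΣF_y = 0: L_y + 5087.88 − 2200 − 2900 = 0 → L_y = 12.12 N.
ΣF_x = 0: no horizontal applied forces, so L_x = 0.

L_x = 0, L_y = 12.12 N, R_y = 5088 N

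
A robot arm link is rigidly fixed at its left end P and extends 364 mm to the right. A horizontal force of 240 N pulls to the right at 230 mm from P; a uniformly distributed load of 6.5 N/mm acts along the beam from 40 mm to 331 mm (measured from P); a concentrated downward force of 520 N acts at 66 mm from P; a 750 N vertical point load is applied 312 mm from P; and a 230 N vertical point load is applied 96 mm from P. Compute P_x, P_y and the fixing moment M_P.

Resultant of the distributed load: 6.5 × 291 = 1891.5 N at 185.5 mm from P.
ΣF_x = 0: P_x + 240 = 0 → P_x = -240.0 N.
ΣF_y = 0: P_y − 6.5·291 − 520 − 750 − 230 = 0 → P_y = 3392 N.
ΣM about P: M_P − (6.5·291)·185.5 − 520·66 − 750·312 − 230·96 = 0 → M_P = 641300 N·mm.

P_x = -240.0 N, P_y = 3392 N, M_P = 641300 N·mm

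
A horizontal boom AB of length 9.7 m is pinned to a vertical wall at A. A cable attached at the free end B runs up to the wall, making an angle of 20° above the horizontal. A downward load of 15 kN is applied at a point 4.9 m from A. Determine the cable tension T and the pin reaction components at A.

ΣM about A: T·sin20°·9.7 − 15·4.9 = 0 → T = 73.5/(9.7·0.34202) = 22.1546 ≈ 22.15 kN.
ΣF_x = 0: A_x − T·cos20° = 0 → A_x = 22.1546 × 0.939693 = 20.82 kN.
ΣF_y = 0: A_y + T·sin20° − 15 = 0 → A_y = 15 − 22.1546 × 0.34202 = 7.423 kN.

T = 22.15 kN, A_x = 20.82 kN, A_y = 7.423 kN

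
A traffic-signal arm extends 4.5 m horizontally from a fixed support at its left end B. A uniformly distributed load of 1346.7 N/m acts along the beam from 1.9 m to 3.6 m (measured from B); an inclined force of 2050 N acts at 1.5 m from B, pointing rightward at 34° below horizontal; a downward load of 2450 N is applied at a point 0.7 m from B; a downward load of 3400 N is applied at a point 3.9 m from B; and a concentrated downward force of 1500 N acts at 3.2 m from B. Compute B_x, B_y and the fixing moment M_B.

B_x = -1700 N, B_y = 10790 N, M_B = 27790 N·m

Resultant of the distributed load: 1346.7 × 1.7 = 2289.39 N at 2.75 m from B.
ΣF_x = 0: B_x + 2050·cos34° = 0 → B_x = -1700 N.
ΣF_y = 0: B_y − 1346.7·1.7 − 2050·sin34° − 2450 − 3400 − 1500 = 0 → B_y = 10790 N.
ΣM about B: M_B − (1346.7·1.7)·2.75 − 2050·sin34°·1.5 − 2450·0.7 − 3400·3.9 − 1500·3.2 = 0 → M_B = 27790 N·m.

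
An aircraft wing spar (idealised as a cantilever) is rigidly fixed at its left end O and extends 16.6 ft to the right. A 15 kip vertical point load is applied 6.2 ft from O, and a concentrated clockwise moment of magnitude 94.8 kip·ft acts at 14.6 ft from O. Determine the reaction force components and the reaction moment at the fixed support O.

O_x = 0, O_y = 15.00 kip, M_O = 187.8 kip·ft

ΣF_x = 0: O_x = 0.
ΣF_y = 0: O_y − 15 = 0 → O_y = 15.00 kip.
ΣM about O: M_O − 15·6.2 − 94.8 = 0 → M_O = 187.8 kip·ft.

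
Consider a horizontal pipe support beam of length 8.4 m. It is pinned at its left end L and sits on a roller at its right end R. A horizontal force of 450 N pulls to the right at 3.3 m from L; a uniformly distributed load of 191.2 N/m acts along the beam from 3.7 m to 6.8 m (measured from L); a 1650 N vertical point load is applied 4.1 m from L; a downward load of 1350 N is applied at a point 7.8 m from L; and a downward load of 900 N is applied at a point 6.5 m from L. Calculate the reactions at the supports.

L_x = -450.0 N, L_y = 1367 N, R_y = 3126 N

Resultant of the distributed load: 191.2 × 3.1 = 592.72 N at 5.25 m from L.
ΣM about L: R_y·8.4 − (191.2·3.1)·5.25 − 1650·4.1 − 1350·7.8 − 900·6.5 = 0 → R_y = 26256.78/8.4 = 3125.81 ≈ 3126 N.
ΣF_y = 0: L_y + 3125.81 − 191.2·3.1 − 1650 − 1350 − 900 = 0 → L_y = 1367 N.
ΣF_x = 0: L_x + 450 = 0 → L_x = -450.0 N.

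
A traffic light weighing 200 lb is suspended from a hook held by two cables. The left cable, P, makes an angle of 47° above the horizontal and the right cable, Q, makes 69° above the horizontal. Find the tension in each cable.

ΣF_x = 0: −T_P·cos47° + T_Q·cos69° = 0 → T_Q = 1.90307·T_P.
ΣF_y = 0: T_P·sin47° + T_Q·sin69° = 200.
Substitute: T_P·(0.731354 + 1.90307·0.93358) = 200 → T_P = 79.7441 ≈ 79.74 lb.
Then T_Q = 1.90307 × 79.7441 = 151.8 lb.

T_P = 79.74 lb, T_Q = 151.8 lb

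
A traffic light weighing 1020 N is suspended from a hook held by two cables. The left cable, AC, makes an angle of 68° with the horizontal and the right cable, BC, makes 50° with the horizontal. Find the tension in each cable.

T_AC = 742.6 N, T_BC = 432.8 N

ΣF_x = 0: −T_AC·cos68° + T_BC·cos50° = 0 → T_BC = 0.582784·T_AC.
ΣF_y = 0: T_AC·sin68° + T_BC·sin50° = 1020.
Substitute: T_AC·(0.927184 + 0.582784·0.766044) = 1020 → T_AC = 742.562 ≈ 742.6 N.
Then T_BC = 0.582784 × 742.562 = 432.8 N.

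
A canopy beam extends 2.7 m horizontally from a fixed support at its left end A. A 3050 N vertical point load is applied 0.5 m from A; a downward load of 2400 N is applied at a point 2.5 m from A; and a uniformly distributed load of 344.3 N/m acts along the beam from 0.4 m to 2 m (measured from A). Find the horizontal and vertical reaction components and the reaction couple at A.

A_x = 0, A_y = 6001 N, M_A = 8186 N·m

Resultant of the distributed load: 344.3 × 1.6 = 550.88 N at 1.2 m from A.
ΣF_x = 0: A_x = 0.
ΣF_y = 0: A_y − 3050 − 2400 − 344.3·1.6 = 0 → A_y = 6001 N.
ΣM about A: M_A − 3050·0.5 − 2400·2.5 − (344.3·1.6)·1.2 = 0 → M_A = 8186 N·m.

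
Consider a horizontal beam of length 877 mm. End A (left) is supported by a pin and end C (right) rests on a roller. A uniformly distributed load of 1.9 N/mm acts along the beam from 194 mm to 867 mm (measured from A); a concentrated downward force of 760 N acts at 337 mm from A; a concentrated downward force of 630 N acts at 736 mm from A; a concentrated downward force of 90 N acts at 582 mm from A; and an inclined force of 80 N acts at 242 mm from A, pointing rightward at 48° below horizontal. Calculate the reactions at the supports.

Resultant of the distributed load: 1.9 × 673 = 1278.7 N at 530.5 mm from A.
ΣM about A: C_y·877 − (1.9·673)·530.5 − 760·337 − 630·736 − 90·582 − 80·sin48°·242 = 0 → C_y = 1464920/877 = 1670.38 ≈ 1670 N.
ΣF_y = 0: A_y + 1670.38 − 1.9·673 − 760 − 630 − 90 − 80·sin48° = 0 → A_y = 1148 N.
ΣF_x = 0: A_x + 80·cos48° = 0 → A_x = -53.53 N.

A_x = -53.53 N, A_y = 1148 N, C_y = 1670 N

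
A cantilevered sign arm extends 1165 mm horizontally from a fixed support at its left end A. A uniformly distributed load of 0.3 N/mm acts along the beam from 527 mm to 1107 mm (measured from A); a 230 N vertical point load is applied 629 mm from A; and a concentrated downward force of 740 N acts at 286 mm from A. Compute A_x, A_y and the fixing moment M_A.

A_x = 0, A_y = 1144 N, M_A = 498500 N·mm

Resultant of the distributed load: 0.3 × 580 = 174 N at 817 mm from A.
ΣF_x = 0: A_x = 0.
ΣF_y = 0: A_y − 0.3·580 − 230 − 740 = 0 → A_y = 1144 N.
ΣM about A: M_A − (0.3·580)·817 − 230·629 − 740·286 = 0 → M_A = 498500 N·mm.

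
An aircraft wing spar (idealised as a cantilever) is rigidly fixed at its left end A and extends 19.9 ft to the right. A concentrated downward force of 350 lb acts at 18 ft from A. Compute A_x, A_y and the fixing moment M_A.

ΣF_x = 0: A_x = 0.
ΣF_y = 0: A_y − 350 = 0 → A_y = 350.0 lb.
ΣM about A: M_A − 350·18 = 0 → M_A = 6300 lb·ft.

A_x = 0, A_y = 350.0 lb, M_A = 6300 lb·ft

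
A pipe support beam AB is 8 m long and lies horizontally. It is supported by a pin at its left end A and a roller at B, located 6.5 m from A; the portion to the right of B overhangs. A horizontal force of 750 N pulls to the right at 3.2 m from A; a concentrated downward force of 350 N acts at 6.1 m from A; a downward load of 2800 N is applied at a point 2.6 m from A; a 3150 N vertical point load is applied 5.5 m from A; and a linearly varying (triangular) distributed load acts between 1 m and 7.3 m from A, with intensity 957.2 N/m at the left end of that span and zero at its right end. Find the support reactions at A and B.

A_x = -750.0 N, A_y = 3763 N, B_y = 5552 N

Resultant of the triangular load: ½ × 957.2 × 6.3 = 3015.18 N, acting at 3.1 m from A (one-third of the span from the peak).
Moments about A: B_y·6.5 − 350·6.1 − 2800·2.6 − 3150·5.5 − (½·957.2·6.3)·3.1 = 0 → B_y = 36087.058/6.5 = 5551.86 ≈ 5552 N.
ΣF_y = 0: A_y + 5551.86 − 350 − 2800 − 3150 − ½·957.2·6.3 = 0 → A_y = 3763 N.
ΣF_x = 0: A_x + 750 = 0 → A_x = -750.0 N.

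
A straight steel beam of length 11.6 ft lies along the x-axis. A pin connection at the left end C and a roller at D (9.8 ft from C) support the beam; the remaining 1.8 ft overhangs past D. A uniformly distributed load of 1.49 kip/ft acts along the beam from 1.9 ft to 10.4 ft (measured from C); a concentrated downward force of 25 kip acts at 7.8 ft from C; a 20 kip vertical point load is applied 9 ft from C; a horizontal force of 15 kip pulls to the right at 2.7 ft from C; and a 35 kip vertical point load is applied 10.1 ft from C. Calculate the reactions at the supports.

Resultant of the distributed load: 1.49 × 8.5 = 12.665 kip at 6.15 ft from C.
Taking moments about C: D_y·9.8 − (1.49·8.5)·6.15 − 25·7.8 − 20·9 − 35·10.1 = 0 → D_y = 806.38975/9.8 = 82.2847 ≈ 82.28 kip.
ΣF_y = 0: C_y + 82.2847 − 1.49·8.5 − 25 − 20 − 35 = 0 → C_y = 10.38 kip.
ΣF_x = 0: C_x + 15 = 0 → C_x = -15.00 kip.

C_x = -15.00 kip, C_y = 10.38 kip, D_y = 82.28 kip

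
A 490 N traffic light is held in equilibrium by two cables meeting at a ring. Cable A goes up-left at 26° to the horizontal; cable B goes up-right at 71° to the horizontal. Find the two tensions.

T_A = 160.7 N, T_B = 443.7 N

ΣF_x = 0: −T_A·cos26° + T_B·cos71° = 0 → T_B = 2.76069·T_A.
ΣF_y = 0: T_A·sin26° + T_B·sin71° = 490.
Substitute: T_A·(0.438371 + 2.76069·0.945519) = 490 → T_A = 160.727 ≈ 160.7 N.
Then T_B = 2.76069 × 160.727 = 443.7 N.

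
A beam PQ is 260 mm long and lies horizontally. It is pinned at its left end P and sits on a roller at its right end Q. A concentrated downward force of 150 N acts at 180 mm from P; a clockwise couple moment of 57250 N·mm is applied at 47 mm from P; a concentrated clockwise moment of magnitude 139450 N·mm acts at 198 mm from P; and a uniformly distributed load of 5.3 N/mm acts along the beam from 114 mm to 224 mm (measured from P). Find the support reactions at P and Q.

Resultant of the distributed load: 5.3 × 110 = 583 N at 169 mm from P.
Taking moments about P: Q_y·260 − 150·180 − 57250 − 139450 − (5.3·110)·169 = 0 → Q_y = 322227/260 = 1239.33 ≈ 1239 N.
ΣF_y = 0: P_y + 1239.33 − 150 − 5.3·110 = 0 → P_y = -506.3 N.
ΣF_x = 0: no horizontal applied forces, so P_x = 0.

P_x = 0, P_y = -506.3 N, Q_y = 1239 N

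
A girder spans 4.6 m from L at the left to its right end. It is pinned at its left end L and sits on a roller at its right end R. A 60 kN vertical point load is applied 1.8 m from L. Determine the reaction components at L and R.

L_x = 0, L_y = 36.52 kN, R_y = 23.48 kN

Moments about L: R_y·4.6 − 60·1.8 = 0 → R_y = 108/4.6 = 23.4783 ≈ 23.48 kN.
ΣF_y = 0: L_y + 23.4783 − 60 = 0 → L_y = 36.52 kN.
ΣF_x = 0: no horizontal applied forces, so L_x = 0.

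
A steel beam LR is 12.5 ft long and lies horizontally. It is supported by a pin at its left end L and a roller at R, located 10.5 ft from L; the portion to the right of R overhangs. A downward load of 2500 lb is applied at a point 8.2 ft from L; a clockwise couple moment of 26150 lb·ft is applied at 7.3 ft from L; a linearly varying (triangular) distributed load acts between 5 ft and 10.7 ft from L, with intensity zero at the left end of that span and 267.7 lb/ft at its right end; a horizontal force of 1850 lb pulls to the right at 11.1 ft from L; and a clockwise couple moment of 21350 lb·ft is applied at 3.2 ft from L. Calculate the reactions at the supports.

Resultant of the triangular load: ½ × 267.7 × 5.7 = 762.945 lb, acting at 8.8 ft from L (one-third of the span from the peak).
Taking moments about L: R_y·10.5 − 2500·8.2 − 26150 − (½·267.7·5.7)·8.8 − 21350 = 0 → R_y = 74713.916/10.5 = 7115.61 ≈ 7116 lb.
ΣF_y = 0: L_y + 7115.61 − 2500 − ½·267.7·5.7 = 0 → L_y = -3853 lb.
ΣF_x = 0: L_x + 1850 = 0 → L_x = -1850 lb.

L_x = -1850 lb, L_y = -3853 lb, R_y = 7116 lb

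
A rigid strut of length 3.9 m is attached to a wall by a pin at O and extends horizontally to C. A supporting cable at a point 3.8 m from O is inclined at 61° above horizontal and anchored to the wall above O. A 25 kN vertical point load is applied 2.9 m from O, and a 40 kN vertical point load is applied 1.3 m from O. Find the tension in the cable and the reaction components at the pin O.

T = 37.46 kN, O_x = 18.16 kN, O_y = 32.24 kN

ΣM about O: T·sin61°·3.8 − 25·2.9 − 40·1.3 = 0 → T = 124.5/(3.8·0.87462) = 37.4599 ≈ 37.46 kN.
ΣF_x = 0: O_x − T·cos61° = 0 → O_x = 37.4599 × 0.48481 = 18.16 kN.
ΣF_y = 0: O_y + T·sin61° − 25 − 40 = 0 → O_y = 65 − 37.4599 × 0.87462 = 32.24 kN.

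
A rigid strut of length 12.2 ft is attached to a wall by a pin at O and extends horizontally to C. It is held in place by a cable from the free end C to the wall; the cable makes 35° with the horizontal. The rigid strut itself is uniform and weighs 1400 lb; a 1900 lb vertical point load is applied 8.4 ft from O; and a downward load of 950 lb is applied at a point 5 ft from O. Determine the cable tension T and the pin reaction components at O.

T = 4180 lb, O_x = 3424 lb, O_y = 1852 lb

ΣM about O: T·sin35°·12.2 − 1400·6.1 − 1900·8.4 − 950·5 = 0 → T = 29250/(12.2·0.573576) = 4179.99 ≈ 4180 lb.
ΣF_x = 0: O_x − T·cos35° = 0 → O_x = 4179.99 × 0.819152 = 3424 lb.
ΣF_y = 0: O_y + T·sin35° − 1400 − 1900 − 950 = 0 → O_y = 4250 − 4179.99 × 0.573576 = 1852 lb.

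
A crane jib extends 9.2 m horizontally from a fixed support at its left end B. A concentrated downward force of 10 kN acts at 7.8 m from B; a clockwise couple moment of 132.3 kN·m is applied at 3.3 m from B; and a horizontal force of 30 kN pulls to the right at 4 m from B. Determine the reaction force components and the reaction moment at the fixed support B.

ΣF_x = 0: B_x + 30 = 0 → B_x = -30.00 kN.
ΣF_y = 0: B_y − 10 = 0 → B_y = 10.00 kN.
ΣM about B: M_B − 10·7.8 − 132.3 = 0 → M_B = 210.3 kN·m.

B_x = -30.00 kN, B_y = 10.00 kN, M_B = 210.3 kN·m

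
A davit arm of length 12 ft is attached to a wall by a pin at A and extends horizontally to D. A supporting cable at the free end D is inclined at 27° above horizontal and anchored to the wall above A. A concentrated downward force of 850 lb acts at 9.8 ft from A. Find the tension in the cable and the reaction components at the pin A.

ΣM about A: T·sin27°·12 − 850·9.8 = 0 → T = 8330/(12·0.45399) = 1529.04 ≈ 1529 lb.
ΣF_x = 0: A_x − T·cos27° = 0 → A_x = 1529.04 × 0.891007 = 1362 lb.
ΣF_y = 0: A_y + T·sin27° − 850 = 0 → A_y = 850 − 1529.04 × 0.45399 = 155.8 lb.

T = 1529 lb, A_x = 1362 lb, A_y = 155.8 lb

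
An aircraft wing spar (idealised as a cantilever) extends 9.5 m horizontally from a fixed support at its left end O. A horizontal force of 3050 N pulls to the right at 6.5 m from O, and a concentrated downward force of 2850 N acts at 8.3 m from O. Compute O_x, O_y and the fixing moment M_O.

O_x = -3050 N, O_y = 2850 N, M_O = 23660 N·m

ΣF_x = 0: O_x + 3050 = 0 → O_x = -3050 N.
ΣF_y = 0: O_y − 2850 = 0 → O_y = 2850 N.
ΣM about O: M_O − 2850·8.3 = 0 → M_O = 23660 N·m.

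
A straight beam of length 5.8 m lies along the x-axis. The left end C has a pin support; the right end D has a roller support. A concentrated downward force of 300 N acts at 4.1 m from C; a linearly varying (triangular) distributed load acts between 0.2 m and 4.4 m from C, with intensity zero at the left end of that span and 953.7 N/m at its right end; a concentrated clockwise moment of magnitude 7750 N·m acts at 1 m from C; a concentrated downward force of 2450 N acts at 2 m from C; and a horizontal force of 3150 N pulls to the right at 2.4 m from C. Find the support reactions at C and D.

C_x = -3150 N, C_y = 1324 N, D_y = 3429 N

Resultant of the triangular load: ½ × 953.7 × 4.2 = 2002.77 N, acting at 3 m from C (one-third of the span from the peak).
ΣM about C: D_y·5.8 − 300·4.1 − (½·953.7·4.2)·3 − 7750 − 2450·2 = 0 → D_y = 19888.31/5.8 = 3429.02 ≈ 3429 N.
ΣF_y = 0: C_y + 3429.02 − 300 − ½·953.7·4.2 − 2450 = 0 → C_y = 1324 N.
ΣF_x = 0: C_x + 3150 = 0 → C_x = -3150 N.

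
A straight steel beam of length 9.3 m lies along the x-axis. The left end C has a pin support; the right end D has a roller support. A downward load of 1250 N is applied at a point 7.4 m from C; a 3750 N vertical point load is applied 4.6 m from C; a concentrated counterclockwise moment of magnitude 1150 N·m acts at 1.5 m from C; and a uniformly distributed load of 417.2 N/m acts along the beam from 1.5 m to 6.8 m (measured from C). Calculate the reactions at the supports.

Resultant of the distributed load: 417.2 × 5.3 = 2211.16 N at 4.15 m from C.
Moments about C: D_y·9.3 − 1250·7.4 − 3750·4.6 + 1150 − (417.2·5.3)·4.15 = 0 → D_y = 34526.314/9.3 = 3712.51 ≈ 3713 N.
ΣF_y = 0: C_y + 3712.51 − 1250 − 3750 − 417.2·5.3 = 0 → C_y = 3499 N.
ΣF_x = 0: no horizontal applied forces, so C_x = 0.

C_x = 0, C_y = 3499 N, D_y = 3713 N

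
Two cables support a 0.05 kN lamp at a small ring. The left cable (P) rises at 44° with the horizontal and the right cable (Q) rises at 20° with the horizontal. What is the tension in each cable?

ΣF_x = 0: −T_P·cos44° + T_Q·cos20° = 0 → T_Q = 0.765505·T_P.
ΣF_y = 0: T_P·sin44° + T_Q·sin20° = 0.05.
Substitute: T_P·(0.694658 + 0.765505·0.34202) = 0.05 → T_P = 0.0522752 ≈ 0.05228 kN.
Then T_Q = 0.765505 × 0.0522752 = 0.04002 kN.

T_P = 0.05228 kN, T_Q = 0.04002 kN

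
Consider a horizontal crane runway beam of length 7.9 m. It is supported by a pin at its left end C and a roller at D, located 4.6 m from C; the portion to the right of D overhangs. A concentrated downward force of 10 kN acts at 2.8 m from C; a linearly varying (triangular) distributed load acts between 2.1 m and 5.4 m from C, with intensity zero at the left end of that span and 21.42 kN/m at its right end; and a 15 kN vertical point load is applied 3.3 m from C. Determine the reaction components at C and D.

Resultant of the triangular load: ½ × 21.42 × 3.3 = 35.343 kN, acting at 4.3 m from C (one-third of the span from the peak).
Taking moments about C: D_y·4.6 − 10·2.8 − (½·21.42·3.3)·4.3 − 15·3.3 = 0 → D_y = 229.4749/4.6 = 49.8858 ≈ 49.89 kN.
ΣF_y = 0: C_y + 49.8858 − 10 − ½·21.42·3.3 − 15 = 0 → C_y = 10.46 kN.
ΣF_x = 0: no horizontal applied forces, so C_x = 0.

C_x = 0, C_y = 10.46 kN, D_y = 49.89 kN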